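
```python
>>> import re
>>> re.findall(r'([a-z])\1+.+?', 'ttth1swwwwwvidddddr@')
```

After group 1 captures some text, `\1` only succeeds where that same text appears again.
Scanning left to right: at [0:4] match 'ttth', group 1 = 't'; at [6:12] match 'wwwwwv', group 1 = 'w'; at [13:19] match 'dddddr', group 1 = 'd'.
`findall` collects group 1 from each match (3 total).

['t', 'w', 'd']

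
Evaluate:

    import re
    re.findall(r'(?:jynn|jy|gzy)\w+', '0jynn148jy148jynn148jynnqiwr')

['jynn148jy148jynn148jynnqiwr']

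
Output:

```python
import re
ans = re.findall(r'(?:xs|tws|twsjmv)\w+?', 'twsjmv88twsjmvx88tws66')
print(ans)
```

`|` is ordered: at each position the engine commits to the first alternative that works.
Since nothing is captured, `findall` lists the 3 matched substrings directly.

['twsj', 'twsj', 'tws6']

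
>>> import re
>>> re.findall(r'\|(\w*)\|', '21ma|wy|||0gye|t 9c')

Because there's exactly one group, `findall` drops the full match and keeps group 1 from each hit.

['wy', '']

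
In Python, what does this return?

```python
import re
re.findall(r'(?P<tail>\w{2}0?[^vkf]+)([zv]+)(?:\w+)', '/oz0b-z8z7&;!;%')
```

Pattern: exactly 2 of a word character, then optionally a literal '0', then one or more of any character except [vkf] (captured as 'tail'); then one or more of one of [zv] (captured); then one or more of a word character (non-capturing group).
Walking the string: at [1:10] match 'oz0b-z8z7', groups = ('oz0b-z8', 'z').
Multiple groups make `findall` return tuples — one 2-tuple for the one match.

[('oz0b-z8', 'z')]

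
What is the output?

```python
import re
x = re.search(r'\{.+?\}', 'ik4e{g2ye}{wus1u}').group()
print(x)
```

Lazy quantifiers expand one character at a time until the remainder of the pattern can match.
The match spans [4:10] → '{g2ye}'.

{g2ye}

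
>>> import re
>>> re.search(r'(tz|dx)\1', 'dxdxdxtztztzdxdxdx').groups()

The match spans [0:4] → 'dxdx'.
Captured: group 1 = 'dx'.

('dx',)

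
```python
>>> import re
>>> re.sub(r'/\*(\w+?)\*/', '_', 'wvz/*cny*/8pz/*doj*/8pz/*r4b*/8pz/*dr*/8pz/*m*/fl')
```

'wvz_8pz_8pz_8pz_8pz_fl'

`sub` substitutes '_' at each match site.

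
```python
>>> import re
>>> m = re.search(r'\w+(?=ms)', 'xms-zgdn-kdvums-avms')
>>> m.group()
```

Because the assertion is zero-width, the text it checks is not consumed and won't appear in the result.
`search` walks the string left to right and returns the first match it finds.
The match spans [0:1] → 'x'.

'x'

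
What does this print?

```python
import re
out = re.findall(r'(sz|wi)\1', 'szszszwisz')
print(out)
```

The backreference `\1` re-matches whatever the first group consumed, character for character.
Scanning left to right: at [0:4] match 'szsz', group 1 = 'sz'.
One capturing group, so `findall` returns just the captured substring from the one match — 1 in all.

['sz']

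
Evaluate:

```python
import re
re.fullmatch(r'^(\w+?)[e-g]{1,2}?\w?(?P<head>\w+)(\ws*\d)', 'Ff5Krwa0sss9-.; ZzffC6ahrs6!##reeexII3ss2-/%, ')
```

None

`fullmatch` succeeds only if the pattern covers the string from start to end.
Here there's no way to consume every character, so the call returns None.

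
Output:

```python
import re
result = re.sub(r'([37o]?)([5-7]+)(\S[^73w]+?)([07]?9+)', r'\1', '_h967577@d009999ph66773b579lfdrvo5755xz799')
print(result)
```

This matches optionally one of [37o] (captured); then one or more of a character in [5-7] (captured); then a non-whitespace character, then one or more of any character except [73w] (lazy) (captured); then optionally one of [07], then one or more of the literal '9' (captured).
Matches: at [3:16] → '67577@d009999'; at [18:27] → '66773b579'; at [32:42] → 'o5755xz799'.
The replacement refers to a captured group, so each match is rewritten using its own captured text.

_h9phlfdrvo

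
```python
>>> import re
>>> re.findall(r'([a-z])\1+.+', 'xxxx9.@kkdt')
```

['x']

After group 1 captures some text, `\1` only succeeds where that same text appears again.
Because there's exactly one group, `findall` drops the full match and keeps group 1 from the one hit.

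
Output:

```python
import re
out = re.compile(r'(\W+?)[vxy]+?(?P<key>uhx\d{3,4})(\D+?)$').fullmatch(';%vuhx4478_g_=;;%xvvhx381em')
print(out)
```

None

Pattern: one or more of a non-word character (lazy) (captured); then one or more of one of [vxy] (lazy); then the literal 'uhx', then 3 to 4 of a digit (captured as 'key'); then one or more of a non-digit (lazy) (captured); then anchored at the end.
`fullmatch` succeeds only if the pattern covers the string from start to end.
Here there's no way to consume every character, so the call returns None.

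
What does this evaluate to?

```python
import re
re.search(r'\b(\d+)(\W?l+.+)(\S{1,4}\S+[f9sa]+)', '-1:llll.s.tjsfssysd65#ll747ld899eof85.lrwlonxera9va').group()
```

'1:llll.s.tjsfssysd65#ll747ld899eof85.lrwlonxera9va'

The pattern matches a word boundary (`\b`, zero-width); then one or more of a digit (captured); then optionally a non-word character, then one or more of the literal 'l', then one or more of any character (captured); then 1 to 4 of a non-whitespace character, then one or more of a non-whitespace character, then one or more of one of [f9sa] (captured).
`search` walks the string left to right and returns the first match it finds.
The match spans [1:51] → '1:llll.s.tjsfssysd65#ll747ld899eof85.lrwlonxera9va'.
Captured: group 1 = '1', group 2 = ':llll.s.tjsfssysd65#ll747ld899eof85.lrwlonxera', group 3 = '9va'.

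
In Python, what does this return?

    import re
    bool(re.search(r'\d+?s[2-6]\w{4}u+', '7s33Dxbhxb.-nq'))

This matches one or more of a digit (lazy), then a literal 's'; then a character in [2-6], then exactly 4 of a word character, then one or more of the literal 'u'.
`re.search` scans for the first position where the pattern succeeds.
Here nothing in the string fits, so the call returns None, and `bool(None)` is False.

False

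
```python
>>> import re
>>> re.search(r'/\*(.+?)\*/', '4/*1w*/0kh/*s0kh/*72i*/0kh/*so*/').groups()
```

('1w',)

The match spans [1:7] → '/*1w*/'.
Captured: group 1 = '1w'.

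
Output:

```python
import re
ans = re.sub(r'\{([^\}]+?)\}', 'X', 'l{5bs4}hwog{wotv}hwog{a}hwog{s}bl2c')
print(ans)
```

`sub` substitutes 'X' at each match site.

lXhwogXhwogXhwogXbl2c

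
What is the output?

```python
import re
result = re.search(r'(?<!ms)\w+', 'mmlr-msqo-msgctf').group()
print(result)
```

mmlr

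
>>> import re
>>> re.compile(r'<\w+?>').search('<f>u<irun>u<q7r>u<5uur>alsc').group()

'<f>'

The match spans [0:3] → '<f>'.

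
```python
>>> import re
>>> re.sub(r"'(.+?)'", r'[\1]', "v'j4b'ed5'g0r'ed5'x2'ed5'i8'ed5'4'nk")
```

'v[j4b]ed5[g0r]ed5[x2]ed5[i8]ed5[4]nk'

Lazy quantifiers expand one character at a time until the remainder of the pattern can match.
Matches: at [1:6] → "'j4b'"; at [9:14] → "'g0r'"; at [17:21] → "'x2'"; at [24:28] → "'i8'"; at [31:34] → "'4'".
`\1` in the replacement pulls in group 1's text for each match.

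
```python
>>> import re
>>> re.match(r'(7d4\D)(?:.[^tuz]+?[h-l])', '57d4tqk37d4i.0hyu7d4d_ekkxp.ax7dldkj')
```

With `match`, the pattern is implicitly anchored at the beginning.
Here the string doesn't start with a match, so the call returns None.

None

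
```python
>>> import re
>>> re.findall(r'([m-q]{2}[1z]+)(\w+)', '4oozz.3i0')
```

`findall` packs the 2 group values into a tuple for every match.

[('ooz', 'z')]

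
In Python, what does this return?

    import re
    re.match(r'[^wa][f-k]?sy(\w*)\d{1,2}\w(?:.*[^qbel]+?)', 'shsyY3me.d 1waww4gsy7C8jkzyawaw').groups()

The pattern matches any character except [wa], then optionally a character in [f-k], then the literal 'sy'; then zero or more of a word character (captured); then 1 to 2 of a digit, then a word character; then zero or more of any character, then one or more of any character except [qbel] (lazy) (non-capturing group).
`match` is anchored at position 0; if the pattern doesn't fit there, it returns None.
The match spans [0:31] → 'shsyY3me.d 1waww4gsy7C8jkzyawaw'.
Captured: group 1 = 'Y'.

('Y',)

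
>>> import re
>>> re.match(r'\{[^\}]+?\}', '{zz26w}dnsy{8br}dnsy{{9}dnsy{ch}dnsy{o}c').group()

'{zz26w}'

`re.match` won't scan ahead — the pattern has to work from the very first character.
The match spans [0:7] → '{zz26w}'.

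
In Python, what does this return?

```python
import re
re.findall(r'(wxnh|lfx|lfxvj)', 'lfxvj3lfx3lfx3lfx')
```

`|` is ordered: at each position the engine commits to the first alternative that works.
Scanning left to right: at [0:3] match 'lfx', group 1 = 'lfx'; at [6:9] match 'lfx', group 1 = 'lfx'; at [10:13] match 'lfx', group 1 = 'lfx'; at [14:17] match 'lfx', group 1 = 'lfx'.
Because there's exactly one group, `findall` drops the full match and keeps group 1 from each hit.

['lfx', 'lfx', 'lfx', 'lfx']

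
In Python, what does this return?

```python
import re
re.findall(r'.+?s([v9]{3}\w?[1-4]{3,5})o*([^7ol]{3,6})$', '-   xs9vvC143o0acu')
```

[('9vvC143', '0acu')]

This matches one or more of any character (lazy), then a literal 's'; then exactly 3 of one of [v9], then optionally a word character, then 3 to 5 of a character in [1-4] (captured); then zero or more of a literal 'o'; then 3 to 6 of any character except [7ol] (captured); then anchored at the end.
Walking the string: at [0:18] match '-   xs9vvC143o0acu', groups = ('9vvC143', '0acu').
2 groups means the one result is a tuple of 2 captured strings — 1 here.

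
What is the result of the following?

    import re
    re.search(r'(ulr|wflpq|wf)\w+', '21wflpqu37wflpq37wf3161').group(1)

The regex engine tests alternatives in the order written; an earlier branch that matches wins even if a later one would match more.
`re.search` scans for the first position where the pattern succeeds.
The match spans [2:23] → 'wflpqu37wflpq37wf3161'.
Captured: group 1 = 'wflpq'.

'wflpq'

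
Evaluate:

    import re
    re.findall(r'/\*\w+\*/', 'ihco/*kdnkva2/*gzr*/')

Walking the string: at [13:20] → '/*gzr*/'.
With no groups in the pattern, `findall` gives back each whole match — 1 here.

['/*gzr*/']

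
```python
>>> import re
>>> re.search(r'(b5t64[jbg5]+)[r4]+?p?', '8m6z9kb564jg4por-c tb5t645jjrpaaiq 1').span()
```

(20, 30)

Pattern: the literal 'b5t', then the literal '64', then one or more of one of [jbg5] (captured); then one or more of one of [r4] (lazy), then optionally the literal 'p'.
The match spans [20:30] → 'b5t645jjrp'.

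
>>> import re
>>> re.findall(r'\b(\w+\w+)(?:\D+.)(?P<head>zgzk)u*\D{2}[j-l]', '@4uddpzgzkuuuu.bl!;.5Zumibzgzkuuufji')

The pattern matches a word boundary (`\b`, zero-width); then one or more of a word character, then one or more of a word character (captured); then one or more of a non-digit, then any character (non-capturing group); then a literal 'z', then the literal 'gzk' (captured as 'head'); then zero or more of a literal 'u', then exactly 2 of a non-digit, then a character in [j-l].
Matches: at [1:17] match '4uddpzgzkuuuu.bl', groups = ('4ud', 'zgzk'); at [20:35] match '5Zumibzgzkuuufj', groups = ('5Zum', 'zgzk').
`findall` packs the 2 group values into a tuple for every match.

[('4ud', 'zgzk'), ('5Zum', 'zgzk')]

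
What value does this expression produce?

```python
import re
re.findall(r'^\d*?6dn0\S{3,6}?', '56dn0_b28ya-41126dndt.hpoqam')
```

['56dn0_b2']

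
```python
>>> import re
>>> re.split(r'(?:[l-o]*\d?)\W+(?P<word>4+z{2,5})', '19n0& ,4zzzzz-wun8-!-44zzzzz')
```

Pattern: zero or more of a character in [l-o], then optionally a digit (non-capturing group); then one or more of a non-word character; then one or more of the literal '4', then 2 to 5 of the literal 'z' (captured as 'word').
Matches to split on: at [2:13] → 'n0& ,4zzzzz'; at [16:28] → 'n8-!-44zzzzz'.
The group in the pattern means `split` returns the separators' captures alongside the pieces.

['19', '4zzzzz', '-wu', '44zzzzz', '']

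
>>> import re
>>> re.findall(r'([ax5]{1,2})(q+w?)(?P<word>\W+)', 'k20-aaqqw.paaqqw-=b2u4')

This matches 1 to 2 of one of [ax5] (captured); then one or more of a literal 'q', then optionally the literal 'w' (captured); then one or more of a non-word character (captured as 'word').
Matches: at [4:10] match 'aaqqw.', groups = ('aa', 'qqw', '.'); at [11:18] match 'aaqqw-=', groups = ('aa', 'qqw', '-=').
With 3 capturing groups, `findall` returns a 3-tuple per match.

[('aa', 'qqw', '.'), ('aa', 'qqw', '-=')]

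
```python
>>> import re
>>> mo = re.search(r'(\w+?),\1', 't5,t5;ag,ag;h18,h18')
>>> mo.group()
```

`\1` is not a pattern — it's the concrete string captured by group 1, re-applied verbatim.
`re.search` scans for the first position where the pattern succeeds.
The match spans [0:5] → 't5,t5'.
Captured: group 1 = 't5'.

't5,t5'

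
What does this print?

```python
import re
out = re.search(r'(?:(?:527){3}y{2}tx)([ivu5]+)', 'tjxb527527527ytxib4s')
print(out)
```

Here nothing in the string fits, so the call returns None.

None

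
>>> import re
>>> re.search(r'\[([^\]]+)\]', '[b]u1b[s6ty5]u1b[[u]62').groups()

The match spans [0:3] → '[b]'.
Captured: group 1 = 'b'.

('b',)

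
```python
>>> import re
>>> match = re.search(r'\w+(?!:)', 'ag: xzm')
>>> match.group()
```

A negative assertion filters positions out without eating any characters.
Unlike `match`, `search` isn't anchored — it looks for the pattern anywhere in the string.
The match spans [0:1] → 'a'.

'a'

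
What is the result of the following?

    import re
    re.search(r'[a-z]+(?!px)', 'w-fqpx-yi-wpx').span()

(0, 1)

`(?!…)`/`(?<!…)` only lets a position through if the neighbouring text does NOT match; no characters are consumed.
`re.search` scans for the first position where the pattern succeeds.
The match spans [0:1] → 'w'.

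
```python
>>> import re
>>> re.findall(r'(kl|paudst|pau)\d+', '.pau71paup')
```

['pau']

Walking the string: at [1:6] match 'pau71', group 1 = 'pau'.
`findall` collects group 1 from the one match (1 total).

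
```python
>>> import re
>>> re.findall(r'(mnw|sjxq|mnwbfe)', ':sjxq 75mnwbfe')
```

`|` is ordered: at each position the engine commits to the first alternative that works.
Matches: at [1:5] match 'sjxq', group 1 = 'sjxq'; at [8:11] match 'mnw', group 1 = 'mnw'.
Because there's exactly one group, `findall` drops the full match and keeps group 1 from each hit.

['sjxq', 'mnw']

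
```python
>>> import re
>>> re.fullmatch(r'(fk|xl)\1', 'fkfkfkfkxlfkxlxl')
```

`\1` has to match the exact text group 1 already captured.
For `fullmatch`, every character of the input must be accounted for by the pattern.
Here the pattern can't cover the whole string, so the call returns None.

None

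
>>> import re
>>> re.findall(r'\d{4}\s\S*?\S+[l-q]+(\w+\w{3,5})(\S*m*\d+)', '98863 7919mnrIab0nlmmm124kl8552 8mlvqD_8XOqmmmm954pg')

[('124kl855', '2')]

Pattern: exactly 4 of a digit, then whitespace; then zero or more of a non-whitespace character (lazy), then one or more of a non-whitespace character, then one or more of a character in [l-q]; then one or more of a word character, then 3 to 5 of a word character (captured); then zero or more of a non-whitespace character, then zero or more of a literal 'm', then one or more of a digit (captured).
Scanning left to right: at [1:31] match '8863 7919mnrIab0nlmmm124kl8552', groups = ('124kl855', '2').
2 groups means the one result is a tuple of 2 captured strings — 1 here.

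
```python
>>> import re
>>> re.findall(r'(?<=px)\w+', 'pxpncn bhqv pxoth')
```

The `(?=…)`/`(?<=…)` assertion just peeks at neighbouring text; it doesn't advance the match position.
`findall` yields the raw match text (2 of them) because the pattern has no groups.

['pncn', 'oth']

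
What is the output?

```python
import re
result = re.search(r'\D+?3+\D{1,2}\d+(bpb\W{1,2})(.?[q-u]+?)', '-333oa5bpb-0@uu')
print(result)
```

None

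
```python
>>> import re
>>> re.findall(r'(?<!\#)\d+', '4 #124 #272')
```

Because the assertion is negative and zero-width, positions next to the forbidden text are skipped.
Walking the string: at [0:1] → '4'; at [4:6] → '24'; at [9:11] → '72'.
Since nothing is captured, `findall` lists the 3 matched substrings directly.

['4', '24', '72']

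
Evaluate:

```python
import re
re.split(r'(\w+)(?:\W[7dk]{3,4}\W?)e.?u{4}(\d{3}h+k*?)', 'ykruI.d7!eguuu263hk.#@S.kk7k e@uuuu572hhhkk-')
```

['ykruI.d7!eguuu263hk.#@', 'S', '572hhh', 'kk-']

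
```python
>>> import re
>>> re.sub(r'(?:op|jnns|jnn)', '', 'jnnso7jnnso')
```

'o7o'

Alternation tries branches left to right and keeps the first one that lets the overall match succeed at that position.
Every occurrence is swapped for ''.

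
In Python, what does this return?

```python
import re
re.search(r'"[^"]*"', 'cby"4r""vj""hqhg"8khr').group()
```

The match spans [3:7] → '"4r"'.

'"4r"'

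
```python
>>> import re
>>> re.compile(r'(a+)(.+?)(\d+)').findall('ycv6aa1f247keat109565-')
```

[('aa', '1f', '247'), ('a', 't', '109565')]

The pattern matches one or more of a literal 'a' (captured); then one or more of any character (lazy) (captured); then one or more of a digit (captured).
The `?` after the quantifier makes it lazy — it takes as little as possible before letting the rest of the pattern try.
Walking the string: at [4:11] match 'aa1f247', groups = ('aa', '1f', '247'); at [13:21] match 'at109565', groups = ('a', 't', '109565').
3 groups means each result is a tuple of 3 captured strings — 2 here.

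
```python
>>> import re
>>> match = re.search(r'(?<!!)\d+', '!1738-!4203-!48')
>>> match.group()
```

A negative assertion filters positions out without eating any characters.
`re.search` scans for the first position where the pattern succeeds.
The match spans [2:5] → '738'.

'738'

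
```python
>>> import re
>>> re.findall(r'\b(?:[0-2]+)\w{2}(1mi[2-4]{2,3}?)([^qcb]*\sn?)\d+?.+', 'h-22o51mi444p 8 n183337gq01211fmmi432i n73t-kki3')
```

[('1mi44', '4p 8 n')]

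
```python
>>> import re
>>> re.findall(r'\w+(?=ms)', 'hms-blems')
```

Because the assertion is zero-width, the text it checks is not consumed and won't appear in the result.
Since nothing is captured, `findall` lists the 2 matched substrings directly.

['h', 'ble']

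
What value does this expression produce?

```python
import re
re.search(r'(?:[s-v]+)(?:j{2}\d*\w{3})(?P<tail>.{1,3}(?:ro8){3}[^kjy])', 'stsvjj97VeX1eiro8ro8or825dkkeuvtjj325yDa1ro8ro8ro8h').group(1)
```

This matches one or more of a character in [s-v] (non-capturing group); then exactly 2 of the literal 'j', then zero or more of a digit, then exactly 3 of a word character (non-capturing group); then 1 to 3 of any character, then the literal 'ro8' repeated 3 times, then any character except [kjy] (captured as 'tail').
`re.search` tries every starting position until one works.
The match spans [29:51] → 'uvtjj325yDa1ro8ro8ro8h'.
Captured: group 1 = '1ro8ro8ro8h'.

'1ro8ro8ro8h'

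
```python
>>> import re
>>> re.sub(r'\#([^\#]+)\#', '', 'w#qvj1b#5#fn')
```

'w5#fn'

`sub` substitutes '' at each match site.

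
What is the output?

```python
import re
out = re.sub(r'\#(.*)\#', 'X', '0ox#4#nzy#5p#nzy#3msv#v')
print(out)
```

0oxXv

`sub` substitutes 'X' at each match site.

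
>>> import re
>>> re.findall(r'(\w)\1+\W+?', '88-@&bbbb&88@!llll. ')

['8', 'b', '8', 'l']

The backreference `\1` re-matches whatever the first group consumed, character for character.
One capturing group, so `findall` returns just the captured substring from each match — 4 in all.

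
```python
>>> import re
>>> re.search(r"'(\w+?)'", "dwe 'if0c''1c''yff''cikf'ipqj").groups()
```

('if0c',)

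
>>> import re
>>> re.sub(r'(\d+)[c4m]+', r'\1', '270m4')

'270'

The pattern matches one or more of a digit (captured); then one or more of one of [c4m].
Matches: at [0:5] → '270m4'.
The replacement refers to a captured group, so each match is rewritten using its own captured text.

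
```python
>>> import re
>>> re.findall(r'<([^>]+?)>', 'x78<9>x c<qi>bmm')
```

Scanning left to right: at [3:6] match '<9>', group 1 = '9'; at [9:13] match '<qi>', group 1 = 'qi'.
Because there's exactly one group, `findall` drops the full match and keeps group 1 from each hit.

['9', 'qi']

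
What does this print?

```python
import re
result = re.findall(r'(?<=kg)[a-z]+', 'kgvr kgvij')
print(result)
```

['vr', 'vij']

The lookaround is zero-width — it requires the adjacent text to match without consuming it, so the asserted text isn't part of the match.
`findall` yields the raw match text (2 of them) because the pattern has no groups.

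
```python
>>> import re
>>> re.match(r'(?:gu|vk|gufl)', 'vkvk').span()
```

(0, 2)

With `match`, the pattern is implicitly anchored at the beginning.
The match spans [0:2] → 'vk'.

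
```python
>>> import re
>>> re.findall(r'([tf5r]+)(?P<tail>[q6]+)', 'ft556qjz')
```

This matches one or more of one of [tf5r] (captured); then one or more of one of [q6] (captured as 'tail').
With 2 capturing groups, `findall` returns a 2-tuple per match.

[('ft55', '6q')]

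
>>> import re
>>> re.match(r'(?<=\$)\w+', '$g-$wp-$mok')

None

The lookaround is zero-width — it requires the adjacent text to match without consuming it, so the asserted text isn't part of the match.
With `match`, the pattern is implicitly anchored at the beginning.
Here position 0 doesn't satisfy it, so the call returns None.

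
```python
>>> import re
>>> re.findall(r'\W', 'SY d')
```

[' ']

Pattern: a non-word character.
`findall` yields the raw match text (1 of them) because the pattern has no groups.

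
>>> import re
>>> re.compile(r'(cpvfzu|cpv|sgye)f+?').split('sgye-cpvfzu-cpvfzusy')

['sgye-', 'cpv', 'zu-', 'cpv', 'zusy']

Matches to split on: at [5:9] → 'cpvf'; at [12:16] → 'cpvf'.
Because the pattern has a capturing group, `split` also inserts each captured text between the pieces.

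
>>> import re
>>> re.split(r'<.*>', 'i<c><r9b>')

Matches to split on: at [1:9] → '<c><r9b>'.
Each match becomes a cut point; 2 segments remain.

['i', '']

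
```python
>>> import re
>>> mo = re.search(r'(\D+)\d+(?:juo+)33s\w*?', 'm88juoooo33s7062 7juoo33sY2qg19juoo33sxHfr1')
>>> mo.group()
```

'm88juoooo33s'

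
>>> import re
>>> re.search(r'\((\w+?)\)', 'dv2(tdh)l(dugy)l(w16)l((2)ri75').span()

(3, 8)

Unlike `match`, `search` isn't anchored — it looks for the pattern anywhere in the string.
The match spans [3:8] → '(tdh)'.
Captured: group 1 = 'tdh'.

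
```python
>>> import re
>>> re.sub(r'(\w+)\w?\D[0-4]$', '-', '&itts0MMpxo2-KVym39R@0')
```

'&itts0MMpxo2--'

Pattern: one or more of a word character (captured); then optionally a word character, then a non-digit, then a character in [0-4]; then anchored at the end.
Each match is replaced by '-'.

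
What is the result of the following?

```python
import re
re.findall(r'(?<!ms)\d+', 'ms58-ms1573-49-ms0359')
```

A negative assertion filters positions out without eating any characters.
Scanning left to right: at [3:4] → '8'; at [8:11] → '573'; at [12:14] → '49'; at [18:21] → '359'.
No capturing groups, so `findall` returns the 4 full match strings.

['8', '573', '49', '359']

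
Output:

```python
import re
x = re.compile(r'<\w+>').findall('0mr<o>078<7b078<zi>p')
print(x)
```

['<o>', '<zi>']

Matches: at [3:6] → '<o>'; at [15:19] → '<zi>'.
`findall` yields the raw match text (2 of them) because the pattern has no groups.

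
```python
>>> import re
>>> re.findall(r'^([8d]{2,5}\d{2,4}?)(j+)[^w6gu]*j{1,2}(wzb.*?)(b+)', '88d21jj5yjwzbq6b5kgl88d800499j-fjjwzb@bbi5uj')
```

Pattern: anchored at the start of the string; then 2 to 5 of one of [8d], then 2 to 4 of a digit (lazy) (captured); then one or more of a literal 'j' (captured); then zero or more of any character except [w6gu], then 1 to 2 of the literal 'j'; then the literal 'wzb', then zero or more of any character (lazy) (captured); then one or more of a literal 'b' (captured).
With the lazy modifier that quantifier settles for the fewest repetitions that let the rest of the pattern succeed (the atoms after it are unaffected and can still be greedy).
Scanning left to right: at [0:16] match '88d21jj5yjwzbq6b', groups = ('88d21', 'jj', 'wzbq6', 'b').
With 4 capturing groups, `findall` returns a 4-tuple per match.

[('88d21', 'jj', 'wzbq6', 'b')]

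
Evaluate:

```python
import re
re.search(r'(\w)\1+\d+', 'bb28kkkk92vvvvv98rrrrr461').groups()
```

After group 1 captures some text, `\1` only succeeds where that same text appears again.
`re.search` tries every starting position until one works.
The match spans [0:4] → 'bb28'.
Captured: group 1 = 'b'.

('b',)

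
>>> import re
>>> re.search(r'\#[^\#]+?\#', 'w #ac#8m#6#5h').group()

'#ac#'

Unlike `match`, `search` isn't anchored — it looks for the pattern anywhere in the string.
The match spans [2:6] → '#ac#'.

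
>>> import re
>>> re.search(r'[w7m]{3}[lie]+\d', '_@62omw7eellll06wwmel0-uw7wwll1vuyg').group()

'mw7eellll0'

The match spans [5:15] → 'mw7eellll0'.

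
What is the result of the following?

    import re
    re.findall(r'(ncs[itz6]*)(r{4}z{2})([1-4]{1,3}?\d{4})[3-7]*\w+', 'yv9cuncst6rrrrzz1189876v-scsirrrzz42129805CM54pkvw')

[('ncst6', 'rrrrzz', '11898')]

The pattern matches the literal 'ncs', then zero or more of one of [itz6] (captured); then exactly 4 of a literal 'r', then exactly 2 of the literal 'z' (captured); then 1 to 3 of a character in [1-4] (lazy), then exactly 4 of a digit (captured); then zero or more of a character in [3-7], then one or more of a word character.
`findall` packs the 3 group values into a tuple for every match.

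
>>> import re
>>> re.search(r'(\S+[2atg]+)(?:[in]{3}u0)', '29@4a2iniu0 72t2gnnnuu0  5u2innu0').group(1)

The match spans [0:11] → '29@4a2iniu0'.
Captured: group 1 = '29@4a2'.

'29@4a2'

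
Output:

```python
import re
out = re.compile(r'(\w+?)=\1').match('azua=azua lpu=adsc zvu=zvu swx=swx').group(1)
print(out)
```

A backreference is literal: `\1` must see the identical characters the first group matched.
`match` is anchored at position 0; if the pattern doesn't fit there, it returns None.
The match spans [0:9] → 'azua=azua'.
Captured: group 1 = 'azua'.

azua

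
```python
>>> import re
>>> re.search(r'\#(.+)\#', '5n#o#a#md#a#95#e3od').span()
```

(2, 15)

The match spans [2:15] → '#o#a#md#a#95#'.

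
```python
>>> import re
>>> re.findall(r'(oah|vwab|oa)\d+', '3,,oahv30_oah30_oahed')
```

`findall` collects group 1 from the one match (1 total).

['oah']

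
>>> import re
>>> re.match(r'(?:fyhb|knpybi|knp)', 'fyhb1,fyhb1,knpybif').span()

(0, 4)

`re.match` only tries the pattern at the start of the string.
The match spans [0:4] → 'fyhb'.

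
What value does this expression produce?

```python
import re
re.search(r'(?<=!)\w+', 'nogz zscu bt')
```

The lookaround is zero-width — it requires the adjacent text to match without consuming it, so the asserted text isn't part of the match.
`search` walks the string left to right and returns the first match it finds.
Here no position works, so the call returns None.

None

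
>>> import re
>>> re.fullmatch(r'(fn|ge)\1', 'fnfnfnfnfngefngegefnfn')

None

A backreference is literal: `\1` must see the identical characters the first group matched.
`re.fullmatch` is like wrapping the pattern in `^…$` (in single-line mode).
Here there's no way to consume every character, so the call returns None.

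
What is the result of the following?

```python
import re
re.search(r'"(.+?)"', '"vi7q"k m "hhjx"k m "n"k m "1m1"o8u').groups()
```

The match spans [0:6] → '"vi7q"'.
Captured: group 1 = 'vi7q'.

('vi7q',)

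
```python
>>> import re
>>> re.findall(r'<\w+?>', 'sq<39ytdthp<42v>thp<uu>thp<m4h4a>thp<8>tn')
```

Scanning left to right: at [11:16] → '<42v>'; at [19:23] → '<uu>'; at [26:33] → '<m4h4a>'; at [36:39] → '<8>'.
Since nothing is captured, `findall` lists the 4 matched substrings directly.

['<42v>', '<uu>', '<m4h4a>', '<8>']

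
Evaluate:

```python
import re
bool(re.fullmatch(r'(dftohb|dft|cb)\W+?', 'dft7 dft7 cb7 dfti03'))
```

False

`fullmatch` succeeds only if the pattern covers the string from start to end.
Here the pattern can't cover the whole string, so the call returns None, and `bool(None)` is False.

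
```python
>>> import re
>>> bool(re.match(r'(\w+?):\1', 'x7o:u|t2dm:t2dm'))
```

False

After group 1 captures some text, `\1` only succeeds where that same text appears again.
`re.match` won't scan ahead — the pattern has to work from the very first character.
Here the pattern fails at index 0, so the call returns None, and `bool(None)` is False.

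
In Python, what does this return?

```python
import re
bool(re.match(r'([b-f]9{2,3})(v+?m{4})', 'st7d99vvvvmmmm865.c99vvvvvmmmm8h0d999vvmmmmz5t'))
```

False

Pattern: a character in [b-f], then 2 to 3 of the literal '9' (captured); then one or more of a literal 'v' (lazy), then exactly 4 of a literal 'm' (captured).
With `match`, the pattern is implicitly anchored at the beginning.
Here the pattern fails at index 0, so the call returns None, and `bool(None)` is False.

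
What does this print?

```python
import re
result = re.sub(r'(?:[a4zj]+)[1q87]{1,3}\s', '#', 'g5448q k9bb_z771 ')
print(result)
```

`sub` substitutes '#' at each match site.

g5#k9bb_#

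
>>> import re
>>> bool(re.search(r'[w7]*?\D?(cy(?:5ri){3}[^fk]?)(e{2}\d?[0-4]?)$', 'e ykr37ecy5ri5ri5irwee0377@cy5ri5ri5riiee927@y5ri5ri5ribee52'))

False

The pattern matches zero or more of one of [w7] (lazy), then optionally a non-digit; then the literal 'cy', then the literal '5ri' repeated 3 times, then optionally any character except [fk] (captured); then exactly 2 of the literal 'e', then optionally a digit, then optionally a character in [0-4] (captured); then anchored at the end.
Unlike `match`, `search` isn't anchored — it looks for the pattern anywhere in the string.
Here no position works, so the call returns None, and `bool(None)` is False.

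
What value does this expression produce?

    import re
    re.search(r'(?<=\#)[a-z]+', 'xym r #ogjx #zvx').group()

Because the assertion is zero-width, the text it checks is not consumed and won't appear in the result.
The match spans [7:11] → 'ogjx'.

'ogjx'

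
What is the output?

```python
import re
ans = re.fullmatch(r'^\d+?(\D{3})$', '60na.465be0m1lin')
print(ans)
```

Pattern: anchored at the start of the string; then one or more of a digit (lazy); then exactly 3 of a non-digit (captured); then anchored at the end.
`re.fullmatch` requires the pattern to consume the entire string.
Here the string isn't matched end-to-end, so the call returns None.

None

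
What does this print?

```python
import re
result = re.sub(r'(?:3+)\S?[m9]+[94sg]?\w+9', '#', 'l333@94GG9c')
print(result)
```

l#c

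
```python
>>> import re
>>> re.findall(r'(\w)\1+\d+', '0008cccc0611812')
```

['0', 'c']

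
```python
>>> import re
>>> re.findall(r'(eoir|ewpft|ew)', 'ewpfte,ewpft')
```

`|` is ordered: at each position the engine commits to the first alternative that works.
`findall` collects group 1 from each match (2 total).

['ewpft', 'ewpft']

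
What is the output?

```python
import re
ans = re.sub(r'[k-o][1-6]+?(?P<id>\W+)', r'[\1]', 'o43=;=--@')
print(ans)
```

[=;=--@]

The pattern matches a character in [k-o], then one or more of a character in [1-6] (lazy); then one or more of a non-word character (captured as 'id').
The replacement refers to a captured group, so each match is rewritten using its own captured text.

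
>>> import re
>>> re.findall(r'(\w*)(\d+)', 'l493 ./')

[('l49', '3')]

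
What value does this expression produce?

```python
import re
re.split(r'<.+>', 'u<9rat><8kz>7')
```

['u', '7']

Matches to split on: at [1:12] → '<9rat><8kz>'.
Each match becomes a cut point; 2 segments remain.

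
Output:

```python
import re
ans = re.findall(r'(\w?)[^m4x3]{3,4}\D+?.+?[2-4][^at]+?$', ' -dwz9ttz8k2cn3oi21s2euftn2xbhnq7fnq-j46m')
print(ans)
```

['']

One capturing group, so `findall` returns just the captured substring from the one match — 1 in all.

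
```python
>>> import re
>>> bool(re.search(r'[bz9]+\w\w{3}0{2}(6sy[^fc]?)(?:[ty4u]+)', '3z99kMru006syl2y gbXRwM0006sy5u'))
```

False

Here the pattern never matches, so the call returns None, and `bool(None)` is False.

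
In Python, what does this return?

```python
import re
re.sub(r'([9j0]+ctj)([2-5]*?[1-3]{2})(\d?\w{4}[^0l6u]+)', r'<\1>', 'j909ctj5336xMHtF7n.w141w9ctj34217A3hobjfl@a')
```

'<j909ctj>l@a'

The replacement refers to a captured group, so each match is rewritten using its own captured text.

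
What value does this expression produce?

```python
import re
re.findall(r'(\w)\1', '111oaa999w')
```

`\1` has to match the exact text group 1 already captured.
Because there's exactly one group, `findall` drops the full match and keeps group 1 from each hit.

['1', 'a', '9']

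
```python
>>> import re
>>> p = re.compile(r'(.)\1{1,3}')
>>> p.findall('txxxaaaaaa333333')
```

['x', 'a', 'a', '3', '3']

A backreference is literal: `\1` must see the identical characters the first group matched.
Walking the string: at [1:4] match 'xxx', group 1 = 'x'; at [4:8] match 'aaaa', group 1 = 'a'; at [8:10] match 'aa', group 1 = 'a'; at [10:14] match '3333', group 1 = '3'; at [14:16] match '33', group 1 = '3'.
One capturing group, so `findall` returns just the captured substring from each match — 5 in all.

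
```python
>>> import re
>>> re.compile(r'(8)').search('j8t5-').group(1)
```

'8'

The match spans [1:2] → '8'.
Captured: group 1 = '8'.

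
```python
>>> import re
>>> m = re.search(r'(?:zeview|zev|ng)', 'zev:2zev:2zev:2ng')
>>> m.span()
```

(0, 3)

`re.search` tries every starting position until one works.
The match spans [0:3] → 'zev'.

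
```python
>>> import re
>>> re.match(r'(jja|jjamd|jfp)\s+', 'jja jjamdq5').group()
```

`match` is anchored at position 0; if the pattern doesn't fit there, it returns None.
The match spans [0:4] → 'jja '.
Captured: group 1 = 'jja'.

'jja '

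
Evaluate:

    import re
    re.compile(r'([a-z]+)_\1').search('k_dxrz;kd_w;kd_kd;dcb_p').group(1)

'kd'

The match spans [12:17] → 'kd_kd'.
Captured: group 1 = 'kd'.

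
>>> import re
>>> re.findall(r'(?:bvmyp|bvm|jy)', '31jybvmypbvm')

`|` is ordered: at each position the engine commits to the first alternative that works.
No capturing groups, so `findall` returns the 3 full match strings.

['jy', 'bvmyp', 'bvm']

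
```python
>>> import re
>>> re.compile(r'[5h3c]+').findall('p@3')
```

['3']

Pattern: one or more of one of [5h3c].
Matches: at [2:3] → '3'.
With no groups in the pattern, `findall` gives back each whole match — 1 here.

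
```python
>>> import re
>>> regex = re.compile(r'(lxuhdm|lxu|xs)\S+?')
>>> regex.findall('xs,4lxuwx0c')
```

Because there's exactly one group, `findall` drops the full match and keeps group 1 from each hit.

['xs', 'lxu']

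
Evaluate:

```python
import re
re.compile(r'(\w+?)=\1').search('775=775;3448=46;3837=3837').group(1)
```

The backreference `\1` re-matches whatever the first group consumed, character for character.
`search` walks the string left to right and returns the first match it finds.
The match spans [0:7] → '775=775'.
Captured: group 1 = '775'.

'775'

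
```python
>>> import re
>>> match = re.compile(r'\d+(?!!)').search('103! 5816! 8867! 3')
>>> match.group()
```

'10'

The negative lookahead/lookbehind blocks any match where the forbidden context is present.
`search` walks the string left to right and returns the first match it finds.
The match spans [0:2] → '10'.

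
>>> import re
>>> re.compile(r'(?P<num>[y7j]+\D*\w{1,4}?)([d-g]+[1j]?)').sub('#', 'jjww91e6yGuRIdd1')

Pattern: one or more of one of [y7j], then zero or more of a non-digit, then 1 to 4 of a word character (lazy) (captured as 'num'); then one or more of a character in [d-g], then optionally one of [1j] (captured).
Matches: at [0:7] → 'jjww91e'; at [8:16] → 'yGuRIdd1'.
Every occurrence is swapped for '#'.

'#6#'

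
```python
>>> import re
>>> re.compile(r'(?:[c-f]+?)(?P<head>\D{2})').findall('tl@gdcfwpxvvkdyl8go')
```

The pattern matches one or more of a character in [c-f] (lazy) (non-capturing group); then exactly 2 of a non-digit (captured as 'head').
A non-greedy quantifier consumes as few characters as it can — just enough that the remainder of the pattern still matches from where it stops; whatever follows it matches normally.
Walking the string: at [4:7] match 'dcf', group 1 = 'cf'; at [13:16] match 'dyl', group 1 = 'yl'.
`findall` collects group 1 from each match (2 total).

['cf', 'yl']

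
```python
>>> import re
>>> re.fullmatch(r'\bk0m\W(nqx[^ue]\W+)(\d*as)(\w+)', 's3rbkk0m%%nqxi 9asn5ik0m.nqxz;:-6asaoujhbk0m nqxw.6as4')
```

`re.fullmatch` is like wrapping the pattern in `^…$` (in single-line mode).
Here the pattern can't cover the whole string, so the call returns None.

None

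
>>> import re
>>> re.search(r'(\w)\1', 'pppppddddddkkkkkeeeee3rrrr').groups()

`\1` has to match the exact text group 1 already captured.
`re.search` tries every starting position until one works.
The match spans [0:2] → 'pp'.
Captured: group 1 = 'p'.

('p',)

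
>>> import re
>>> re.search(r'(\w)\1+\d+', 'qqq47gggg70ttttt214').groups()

('q',)

A backreference is literal: `\1` must see the identical characters the first group matched.
Unlike `match`, `search` isn't anchored — it looks for the pattern anywhere in the string.
The match spans [0:5] → 'qqq47'.
Captured: group 1 = 'q'.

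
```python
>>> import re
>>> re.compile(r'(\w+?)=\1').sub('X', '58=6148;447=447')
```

'58=6148;X'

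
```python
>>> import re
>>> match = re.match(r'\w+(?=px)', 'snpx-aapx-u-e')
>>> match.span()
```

(0, 2)

`re.match` only tries the pattern at the start of the string.
The match spans [0:2] → 'sn'.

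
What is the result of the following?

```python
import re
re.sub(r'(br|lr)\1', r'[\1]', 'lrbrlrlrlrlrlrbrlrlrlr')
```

The backreference `\1` re-matches whatever the first group consumed, character for character.
The replacement refers to a captured group, so each match is rewritten using its own captured text.

'lrbr[lr][lr]lrbr[lr]lr'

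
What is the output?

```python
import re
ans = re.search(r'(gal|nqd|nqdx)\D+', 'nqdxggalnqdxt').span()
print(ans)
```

(0, 13)

The match spans [0:13] → 'nqdxggalnqdxt'.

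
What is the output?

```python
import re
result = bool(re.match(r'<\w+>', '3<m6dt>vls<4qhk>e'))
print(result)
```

False

`re.match` only tries the pattern at the start of the string.
Here the string doesn't start with a match, so the call returns None, and `bool(None)` is False.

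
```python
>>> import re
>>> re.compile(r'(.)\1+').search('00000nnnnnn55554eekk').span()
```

(0, 5)

The backreference `\1` re-matches whatever the first group consumed, character for character.
`search` walks the string left to right and returns the first match it finds.
The match spans [0:5] → '00000'.
Captured: group 1 = '0'.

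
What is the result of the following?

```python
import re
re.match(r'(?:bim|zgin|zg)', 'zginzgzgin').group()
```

'zgin'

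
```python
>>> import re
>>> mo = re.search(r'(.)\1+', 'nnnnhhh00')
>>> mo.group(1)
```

'n'

After group 1 captures some text, `\1` only succeeds where that same text appears again.
`re.search` tries every starting position until one works.
The match spans [0:4] → 'nnnn'.
Captured: group 1 = 'n'.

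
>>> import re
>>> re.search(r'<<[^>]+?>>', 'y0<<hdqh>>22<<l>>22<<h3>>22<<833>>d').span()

(2, 10)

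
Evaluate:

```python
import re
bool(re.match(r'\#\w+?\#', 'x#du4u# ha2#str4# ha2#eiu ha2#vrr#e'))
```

`re.match` only tries the pattern at the start of the string.
Here position 0 doesn't satisfy it, so the call returns None, and `bool(None)` is False.

False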